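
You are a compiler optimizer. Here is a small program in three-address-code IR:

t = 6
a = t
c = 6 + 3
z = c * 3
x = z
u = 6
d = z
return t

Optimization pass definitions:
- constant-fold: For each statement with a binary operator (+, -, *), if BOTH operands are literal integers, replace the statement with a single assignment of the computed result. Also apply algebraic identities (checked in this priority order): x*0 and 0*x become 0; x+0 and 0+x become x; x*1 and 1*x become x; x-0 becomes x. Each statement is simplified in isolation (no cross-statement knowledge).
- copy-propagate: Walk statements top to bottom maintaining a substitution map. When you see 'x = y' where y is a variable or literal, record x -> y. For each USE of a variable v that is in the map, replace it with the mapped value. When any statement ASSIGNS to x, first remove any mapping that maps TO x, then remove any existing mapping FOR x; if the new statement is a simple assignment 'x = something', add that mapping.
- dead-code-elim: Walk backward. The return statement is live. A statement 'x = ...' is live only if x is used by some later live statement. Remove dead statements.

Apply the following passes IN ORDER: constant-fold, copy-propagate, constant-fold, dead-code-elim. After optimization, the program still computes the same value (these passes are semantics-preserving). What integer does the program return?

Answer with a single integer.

Answer: 6

Derivation:
Initial IR:
  t = 6
  a = t
  c = 6 + 3
  z = c * 3
  x = z
  u = 6
  d = z
  return t
After constant-fold (8 stmts):
  t = 6
  a = t
  c = 9
  z = c * 3
  x = z
  u = 6
  d = z
  return t
After copy-propagate (8 stmts):
  t = 6
  a = 6
  c = 9
  z = 9 * 3
  x = z
  u = 6
  d = z
  return 6
After constant-fold (8 stmts):
  t = 6
  a = 6
  c = 9
  z = 27
  x = z
  u = 6
  d = z
  return 6
After dead-code-elim (1 stmts):
  return 6
Evaluate:
  t = 6  =>  t = 6
  a = t  =>  a = 6
  c = 6 + 3  =>  c = 9
  z = c * 3  =>  z = 27
  x = z  =>  x = 27
  u = 6  =>  u = 6
  d = z  =>  d = 27
  return t = 6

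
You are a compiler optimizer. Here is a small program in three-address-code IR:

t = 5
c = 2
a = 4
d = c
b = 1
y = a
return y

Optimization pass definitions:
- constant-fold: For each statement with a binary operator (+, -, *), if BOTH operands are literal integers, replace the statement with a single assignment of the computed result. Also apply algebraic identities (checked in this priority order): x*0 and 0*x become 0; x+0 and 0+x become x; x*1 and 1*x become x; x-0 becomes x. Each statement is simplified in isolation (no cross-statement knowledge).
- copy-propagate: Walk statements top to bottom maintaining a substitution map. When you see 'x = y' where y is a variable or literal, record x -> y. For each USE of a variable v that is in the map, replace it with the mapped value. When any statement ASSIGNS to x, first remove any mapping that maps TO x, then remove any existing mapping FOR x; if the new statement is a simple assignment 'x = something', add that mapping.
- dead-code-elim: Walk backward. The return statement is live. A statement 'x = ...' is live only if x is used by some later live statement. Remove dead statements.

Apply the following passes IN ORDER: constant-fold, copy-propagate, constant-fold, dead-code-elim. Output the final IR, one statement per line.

Initial IR:
  t = 5
  c = 2
  a = 4
  d = c
  b = 1
  y = a
  return y
After constant-fold (7 stmts):
  t = 5
  c = 2
  a = 4
  d = c
  b = 1
  y = a
  return y
After copy-propagate (7 stmts):
  t = 5
  c = 2
  a = 4
  d = 2
  b = 1
  y = 4
  return 4
After constant-fold (7 stmts):
  t = 5
  c = 2
  a = 4
  d = 2
  b = 1
  y = 4
  return 4
After dead-code-elim (1 stmts):
  return 4

Answer: return 4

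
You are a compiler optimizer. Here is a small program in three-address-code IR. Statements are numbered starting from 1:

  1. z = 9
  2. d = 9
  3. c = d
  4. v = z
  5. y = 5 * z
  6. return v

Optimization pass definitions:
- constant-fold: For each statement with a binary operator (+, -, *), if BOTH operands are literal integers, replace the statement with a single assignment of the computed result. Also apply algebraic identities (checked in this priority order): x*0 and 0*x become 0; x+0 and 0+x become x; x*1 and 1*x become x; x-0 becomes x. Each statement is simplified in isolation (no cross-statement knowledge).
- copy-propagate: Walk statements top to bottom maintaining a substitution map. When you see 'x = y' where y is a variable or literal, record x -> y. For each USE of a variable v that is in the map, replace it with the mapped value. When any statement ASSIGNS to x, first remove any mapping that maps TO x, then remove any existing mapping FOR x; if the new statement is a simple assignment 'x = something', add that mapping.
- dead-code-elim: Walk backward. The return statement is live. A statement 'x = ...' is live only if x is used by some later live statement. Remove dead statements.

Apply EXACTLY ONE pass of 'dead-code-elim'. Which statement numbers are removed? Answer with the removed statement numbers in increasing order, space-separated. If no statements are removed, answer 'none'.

Answer: 2 3 5

Derivation:
Backward liveness scan:
Stmt 1 'z = 9': KEEP (z is live); live-in = []
Stmt 2 'd = 9': DEAD (d not in live set ['z'])
Stmt 3 'c = d': DEAD (c not in live set ['z'])
Stmt 4 'v = z': KEEP (v is live); live-in = ['z']
Stmt 5 'y = 5 * z': DEAD (y not in live set ['v'])
Stmt 6 'return v': KEEP (return); live-in = ['v']
Removed statement numbers: [2, 3, 5]
Surviving IR:
  z = 9
  v = z
  return v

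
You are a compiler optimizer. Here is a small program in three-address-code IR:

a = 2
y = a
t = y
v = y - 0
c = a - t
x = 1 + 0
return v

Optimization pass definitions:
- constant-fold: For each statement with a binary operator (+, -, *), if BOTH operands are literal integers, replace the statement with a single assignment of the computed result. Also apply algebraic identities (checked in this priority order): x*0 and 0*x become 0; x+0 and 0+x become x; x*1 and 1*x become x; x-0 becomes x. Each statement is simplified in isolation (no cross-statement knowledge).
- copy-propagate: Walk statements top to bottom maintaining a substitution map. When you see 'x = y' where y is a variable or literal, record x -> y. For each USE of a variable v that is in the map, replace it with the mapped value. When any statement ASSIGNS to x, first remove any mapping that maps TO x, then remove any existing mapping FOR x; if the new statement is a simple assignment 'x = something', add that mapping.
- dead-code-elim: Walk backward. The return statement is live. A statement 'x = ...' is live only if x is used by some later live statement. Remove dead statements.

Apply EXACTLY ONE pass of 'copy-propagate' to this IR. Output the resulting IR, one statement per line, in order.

Applying copy-propagate statement-by-statement:
  [1] a = 2  (unchanged)
  [2] y = a  -> y = 2
  [3] t = y  -> t = 2
  [4] v = y - 0  -> v = 2 - 0
  [5] c = a - t  -> c = 2 - 2
  [6] x = 1 + 0  (unchanged)
  [7] return v  (unchanged)
Result (7 stmts):
  a = 2
  y = 2
  t = 2
  v = 2 - 0
  c = 2 - 2
  x = 1 + 0
  return v

Answer: a = 2
y = 2
t = 2
v = 2 - 0
c = 2 - 2
x = 1 + 0
return v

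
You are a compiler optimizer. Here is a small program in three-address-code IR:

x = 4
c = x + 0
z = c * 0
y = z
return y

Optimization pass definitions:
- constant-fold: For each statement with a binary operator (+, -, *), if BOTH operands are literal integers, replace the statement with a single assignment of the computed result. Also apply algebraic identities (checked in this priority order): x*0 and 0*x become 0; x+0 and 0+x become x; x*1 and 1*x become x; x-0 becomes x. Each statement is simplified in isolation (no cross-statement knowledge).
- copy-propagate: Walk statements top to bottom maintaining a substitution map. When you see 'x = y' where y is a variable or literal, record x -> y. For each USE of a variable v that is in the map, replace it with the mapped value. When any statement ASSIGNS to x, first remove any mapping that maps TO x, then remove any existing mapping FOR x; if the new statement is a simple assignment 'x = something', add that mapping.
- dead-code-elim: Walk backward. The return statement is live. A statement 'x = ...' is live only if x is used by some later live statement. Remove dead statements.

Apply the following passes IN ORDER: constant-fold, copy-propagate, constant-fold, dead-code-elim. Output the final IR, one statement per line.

Initial IR:
  x = 4
  c = x + 0
  z = c * 0
  y = z
  return y
After constant-fold (5 stmts):
  x = 4
  c = x
  z = 0
  y = z
  return y
After copy-propagate (5 stmts):
  x = 4
  c = 4
  z = 0
  y = 0
  return 0
After constant-fold (5 stmts):
  x = 4
  c = 4
  z = 0
  y = 0
  return 0
After dead-code-elim (1 stmts):
  return 0

Answer: return 0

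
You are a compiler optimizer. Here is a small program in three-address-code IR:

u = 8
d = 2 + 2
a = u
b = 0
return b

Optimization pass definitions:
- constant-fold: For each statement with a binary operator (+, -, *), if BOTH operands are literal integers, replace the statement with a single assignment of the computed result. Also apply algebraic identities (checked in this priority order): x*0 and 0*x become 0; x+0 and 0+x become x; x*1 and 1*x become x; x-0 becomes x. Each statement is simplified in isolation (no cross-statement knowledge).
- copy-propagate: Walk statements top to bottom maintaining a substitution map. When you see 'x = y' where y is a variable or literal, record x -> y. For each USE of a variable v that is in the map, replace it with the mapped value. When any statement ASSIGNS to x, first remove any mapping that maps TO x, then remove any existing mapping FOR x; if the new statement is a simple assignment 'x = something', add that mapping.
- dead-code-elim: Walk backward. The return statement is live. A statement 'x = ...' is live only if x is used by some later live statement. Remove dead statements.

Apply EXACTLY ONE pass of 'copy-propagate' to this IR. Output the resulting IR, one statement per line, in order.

Answer: u = 8
d = 2 + 2
a = 8
b = 0
return 0

Derivation:
Applying copy-propagate statement-by-statement:
  [1] u = 8  (unchanged)
  [2] d = 2 + 2  (unchanged)
  [3] a = u  -> a = 8
  [4] b = 0  (unchanged)
  [5] return b  -> return 0
Result (5 stmts):
  u = 8
  d = 2 + 2
  a = 8
  b = 0
  return 0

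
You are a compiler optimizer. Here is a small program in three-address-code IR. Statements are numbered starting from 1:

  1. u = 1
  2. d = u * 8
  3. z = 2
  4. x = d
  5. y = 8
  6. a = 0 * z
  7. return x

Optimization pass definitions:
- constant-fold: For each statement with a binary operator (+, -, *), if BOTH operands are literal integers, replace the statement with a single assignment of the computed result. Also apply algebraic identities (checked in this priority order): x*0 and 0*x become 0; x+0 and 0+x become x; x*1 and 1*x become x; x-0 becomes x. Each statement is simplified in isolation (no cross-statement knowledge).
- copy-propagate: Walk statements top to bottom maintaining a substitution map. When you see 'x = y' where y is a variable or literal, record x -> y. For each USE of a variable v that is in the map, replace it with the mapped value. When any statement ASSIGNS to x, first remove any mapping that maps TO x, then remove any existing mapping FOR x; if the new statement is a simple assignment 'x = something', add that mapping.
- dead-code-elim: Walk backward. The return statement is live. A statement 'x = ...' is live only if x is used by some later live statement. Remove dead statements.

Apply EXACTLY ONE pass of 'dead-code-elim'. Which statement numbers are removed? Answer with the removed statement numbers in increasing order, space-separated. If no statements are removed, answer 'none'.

Answer: 3 5 6

Derivation:
Backward liveness scan:
Stmt 1 'u = 1': KEEP (u is live); live-in = []
Stmt 2 'd = u * 8': KEEP (d is live); live-in = ['u']
Stmt 3 'z = 2': DEAD (z not in live set ['d'])
Stmt 4 'x = d': KEEP (x is live); live-in = ['d']
Stmt 5 'y = 8': DEAD (y not in live set ['x'])
Stmt 6 'a = 0 * z': DEAD (a not in live set ['x'])
Stmt 7 'return x': KEEP (return); live-in = ['x']
Removed statement numbers: [3, 5, 6]
Surviving IR:
  u = 1
  d = u * 8
  x = d
  return x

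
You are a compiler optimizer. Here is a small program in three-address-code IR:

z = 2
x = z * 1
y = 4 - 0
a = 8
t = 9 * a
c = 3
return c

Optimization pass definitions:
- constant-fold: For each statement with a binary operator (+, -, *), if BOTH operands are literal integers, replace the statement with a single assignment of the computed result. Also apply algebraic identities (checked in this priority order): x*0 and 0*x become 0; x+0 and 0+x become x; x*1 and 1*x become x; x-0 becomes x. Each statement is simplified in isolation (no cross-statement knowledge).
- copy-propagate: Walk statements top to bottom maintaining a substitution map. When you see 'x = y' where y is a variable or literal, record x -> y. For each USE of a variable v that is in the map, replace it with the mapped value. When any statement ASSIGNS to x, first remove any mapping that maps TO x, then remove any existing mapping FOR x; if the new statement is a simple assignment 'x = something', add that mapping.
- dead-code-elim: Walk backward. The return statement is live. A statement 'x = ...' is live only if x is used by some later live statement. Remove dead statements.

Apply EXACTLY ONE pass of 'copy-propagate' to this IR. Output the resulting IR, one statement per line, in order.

Applying copy-propagate statement-by-statement:
  [1] z = 2  (unchanged)
  [2] x = z * 1  -> x = 2 * 1
  [3] y = 4 - 0  (unchanged)
  [4] a = 8  (unchanged)
  [5] t = 9 * a  -> t = 9 * 8
  [6] c = 3  (unchanged)
  [7] return c  -> return 3
Result (7 stmts):
  z = 2
  x = 2 * 1
  y = 4 - 0
  a = 8
  t = 9 * 8
  c = 3
  return 3

Answer: z = 2
x = 2 * 1
y = 4 - 0
a = 8
t = 9 * 8
c = 3
return 3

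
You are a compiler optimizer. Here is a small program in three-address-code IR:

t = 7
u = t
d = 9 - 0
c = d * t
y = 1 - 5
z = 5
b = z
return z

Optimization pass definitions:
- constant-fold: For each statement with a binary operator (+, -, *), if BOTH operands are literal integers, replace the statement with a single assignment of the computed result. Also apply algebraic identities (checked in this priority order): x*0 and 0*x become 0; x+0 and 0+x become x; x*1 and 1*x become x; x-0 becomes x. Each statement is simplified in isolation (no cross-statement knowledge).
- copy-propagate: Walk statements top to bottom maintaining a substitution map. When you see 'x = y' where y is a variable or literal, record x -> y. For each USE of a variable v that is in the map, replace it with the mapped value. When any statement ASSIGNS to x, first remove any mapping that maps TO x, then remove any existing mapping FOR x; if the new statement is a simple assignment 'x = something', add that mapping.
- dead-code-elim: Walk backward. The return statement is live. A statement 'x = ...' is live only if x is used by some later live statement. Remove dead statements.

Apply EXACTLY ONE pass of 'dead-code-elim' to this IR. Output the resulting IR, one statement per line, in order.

Answer: z = 5
return z

Derivation:
Applying dead-code-elim statement-by-statement:
  [8] return z  -> KEEP (return); live=['z']
  [7] b = z  -> DEAD (b not live)
  [6] z = 5  -> KEEP; live=[]
  [5] y = 1 - 5  -> DEAD (y not live)
  [4] c = d * t  -> DEAD (c not live)
  [3] d = 9 - 0  -> DEAD (d not live)
  [2] u = t  -> DEAD (u not live)
  [1] t = 7  -> DEAD (t not live)
Result (2 stmts):
  z = 5
  return z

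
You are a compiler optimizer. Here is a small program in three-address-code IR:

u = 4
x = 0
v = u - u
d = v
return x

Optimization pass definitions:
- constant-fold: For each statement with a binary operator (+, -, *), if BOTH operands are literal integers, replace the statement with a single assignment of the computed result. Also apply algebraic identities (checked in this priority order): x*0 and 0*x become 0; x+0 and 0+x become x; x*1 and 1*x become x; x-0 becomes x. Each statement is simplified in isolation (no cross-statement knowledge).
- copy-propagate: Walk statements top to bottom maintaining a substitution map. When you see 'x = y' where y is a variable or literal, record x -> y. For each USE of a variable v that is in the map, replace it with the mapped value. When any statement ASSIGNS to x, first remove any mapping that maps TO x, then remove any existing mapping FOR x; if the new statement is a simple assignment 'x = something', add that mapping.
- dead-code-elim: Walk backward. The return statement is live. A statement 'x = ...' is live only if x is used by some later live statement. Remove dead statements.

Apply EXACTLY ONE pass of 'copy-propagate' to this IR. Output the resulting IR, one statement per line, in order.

Applying copy-propagate statement-by-statement:
  [1] u = 4  (unchanged)
  [2] x = 0  (unchanged)
  [3] v = u - u  -> v = 4 - 4
  [4] d = v  (unchanged)
  [5] return x  -> return 0
Result (5 stmts):
  u = 4
  x = 0
  v = 4 - 4
  d = v
  return 0

Answer: u = 4
x = 0
v = 4 - 4
d = v
return 0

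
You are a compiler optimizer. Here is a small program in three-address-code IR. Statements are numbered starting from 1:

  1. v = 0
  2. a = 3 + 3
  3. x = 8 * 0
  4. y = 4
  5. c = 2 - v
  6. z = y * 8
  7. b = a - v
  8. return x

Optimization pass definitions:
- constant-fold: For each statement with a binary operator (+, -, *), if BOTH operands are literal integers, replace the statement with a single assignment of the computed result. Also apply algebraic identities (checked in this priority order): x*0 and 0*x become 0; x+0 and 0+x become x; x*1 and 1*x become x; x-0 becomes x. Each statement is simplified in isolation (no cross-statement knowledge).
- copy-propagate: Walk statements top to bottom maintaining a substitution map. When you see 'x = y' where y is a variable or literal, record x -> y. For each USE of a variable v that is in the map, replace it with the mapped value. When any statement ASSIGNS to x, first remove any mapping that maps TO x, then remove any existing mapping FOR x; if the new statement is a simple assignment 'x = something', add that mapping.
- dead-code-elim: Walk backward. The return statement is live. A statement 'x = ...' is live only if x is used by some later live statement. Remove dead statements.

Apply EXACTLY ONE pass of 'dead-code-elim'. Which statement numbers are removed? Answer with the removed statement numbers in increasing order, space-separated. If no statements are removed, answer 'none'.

Backward liveness scan:
Stmt 1 'v = 0': DEAD (v not in live set [])
Stmt 2 'a = 3 + 3': DEAD (a not in live set [])
Stmt 3 'x = 8 * 0': KEEP (x is live); live-in = []
Stmt 4 'y = 4': DEAD (y not in live set ['x'])
Stmt 5 'c = 2 - v': DEAD (c not in live set ['x'])
Stmt 6 'z = y * 8': DEAD (z not in live set ['x'])
Stmt 7 'b = a - v': DEAD (b not in live set ['x'])
Stmt 8 'return x': KEEP (return); live-in = ['x']
Removed statement numbers: [1, 2, 4, 5, 6, 7]
Surviving IR:
  x = 8 * 0
  return x

Answer: 1 2 4 5 6 7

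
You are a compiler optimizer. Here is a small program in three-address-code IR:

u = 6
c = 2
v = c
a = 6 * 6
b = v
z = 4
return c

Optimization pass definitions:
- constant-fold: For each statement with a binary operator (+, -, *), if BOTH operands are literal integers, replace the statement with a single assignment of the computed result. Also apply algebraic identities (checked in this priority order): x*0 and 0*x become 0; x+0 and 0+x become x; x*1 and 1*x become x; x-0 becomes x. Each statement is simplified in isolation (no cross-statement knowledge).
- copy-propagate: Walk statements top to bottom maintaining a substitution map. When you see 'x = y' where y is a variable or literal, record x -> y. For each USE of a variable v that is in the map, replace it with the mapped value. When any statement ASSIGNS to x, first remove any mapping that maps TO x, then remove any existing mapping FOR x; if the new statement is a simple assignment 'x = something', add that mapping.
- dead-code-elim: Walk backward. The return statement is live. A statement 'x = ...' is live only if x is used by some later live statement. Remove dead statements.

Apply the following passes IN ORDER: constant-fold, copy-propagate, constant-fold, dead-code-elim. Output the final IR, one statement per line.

Answer: return 2

Derivation:
Initial IR:
  u = 6
  c = 2
  v = c
  a = 6 * 6
  b = v
  z = 4
  return c
After constant-fold (7 stmts):
  u = 6
  c = 2
  v = c
  a = 36
  b = v
  z = 4
  return c
After copy-propagate (7 stmts):
  u = 6
  c = 2
  v = 2
  a = 36
  b = 2
  z = 4
  return 2
After constant-fold (7 stmts):
  u = 6
  c = 2
  v = 2
  a = 36
  b = 2
  z = 4
  return 2
After dead-code-elim (1 stmts):
  return 2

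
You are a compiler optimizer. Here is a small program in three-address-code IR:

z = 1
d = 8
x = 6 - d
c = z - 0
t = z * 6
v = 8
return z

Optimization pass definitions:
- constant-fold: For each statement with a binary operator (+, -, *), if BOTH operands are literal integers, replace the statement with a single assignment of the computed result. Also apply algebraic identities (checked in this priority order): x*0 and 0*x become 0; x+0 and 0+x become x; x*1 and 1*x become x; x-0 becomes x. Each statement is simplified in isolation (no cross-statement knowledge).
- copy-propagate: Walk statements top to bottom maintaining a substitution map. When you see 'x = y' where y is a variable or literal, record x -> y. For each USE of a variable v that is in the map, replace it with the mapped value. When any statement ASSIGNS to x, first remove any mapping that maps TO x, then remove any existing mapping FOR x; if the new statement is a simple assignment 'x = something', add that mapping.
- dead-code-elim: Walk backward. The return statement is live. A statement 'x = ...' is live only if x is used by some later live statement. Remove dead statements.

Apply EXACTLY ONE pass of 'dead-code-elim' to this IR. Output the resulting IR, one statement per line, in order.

Answer: z = 1
return z

Derivation:
Applying dead-code-elim statement-by-statement:
  [7] return z  -> KEEP (return); live=['z']
  [6] v = 8  -> DEAD (v not live)
  [5] t = z * 6  -> DEAD (t not live)
  [4] c = z - 0  -> DEAD (c not live)
  [3] x = 6 - d  -> DEAD (x not live)
  [2] d = 8  -> DEAD (d not live)
  [1] z = 1  -> KEEP; live=[]
Result (2 stmts):
  z = 1
  return z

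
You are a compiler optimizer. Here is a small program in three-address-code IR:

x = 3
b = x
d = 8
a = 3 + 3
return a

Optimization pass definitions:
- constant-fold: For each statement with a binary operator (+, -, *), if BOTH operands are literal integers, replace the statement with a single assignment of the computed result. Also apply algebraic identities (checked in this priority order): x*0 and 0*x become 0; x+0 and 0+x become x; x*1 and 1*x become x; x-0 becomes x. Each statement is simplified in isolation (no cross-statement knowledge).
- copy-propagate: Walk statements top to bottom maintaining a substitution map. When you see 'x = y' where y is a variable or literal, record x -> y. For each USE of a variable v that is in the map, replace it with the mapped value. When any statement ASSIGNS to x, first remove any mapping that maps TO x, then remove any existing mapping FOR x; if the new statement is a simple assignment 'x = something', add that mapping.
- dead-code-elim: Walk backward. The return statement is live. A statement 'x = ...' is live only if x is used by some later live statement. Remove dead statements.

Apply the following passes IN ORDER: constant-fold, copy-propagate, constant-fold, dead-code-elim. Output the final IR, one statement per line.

Answer: return 6

Derivation:
Initial IR:
  x = 3
  b = x
  d = 8
  a = 3 + 3
  return a
After constant-fold (5 stmts):
  x = 3
  b = x
  d = 8
  a = 6
  return a
After copy-propagate (5 stmts):
  x = 3
  b = 3
  d = 8
  a = 6
  return 6
After constant-fold (5 stmts):
  x = 3
  b = 3
  d = 8
  a = 6
  return 6
After dead-code-elim (1 stmts):
  return 6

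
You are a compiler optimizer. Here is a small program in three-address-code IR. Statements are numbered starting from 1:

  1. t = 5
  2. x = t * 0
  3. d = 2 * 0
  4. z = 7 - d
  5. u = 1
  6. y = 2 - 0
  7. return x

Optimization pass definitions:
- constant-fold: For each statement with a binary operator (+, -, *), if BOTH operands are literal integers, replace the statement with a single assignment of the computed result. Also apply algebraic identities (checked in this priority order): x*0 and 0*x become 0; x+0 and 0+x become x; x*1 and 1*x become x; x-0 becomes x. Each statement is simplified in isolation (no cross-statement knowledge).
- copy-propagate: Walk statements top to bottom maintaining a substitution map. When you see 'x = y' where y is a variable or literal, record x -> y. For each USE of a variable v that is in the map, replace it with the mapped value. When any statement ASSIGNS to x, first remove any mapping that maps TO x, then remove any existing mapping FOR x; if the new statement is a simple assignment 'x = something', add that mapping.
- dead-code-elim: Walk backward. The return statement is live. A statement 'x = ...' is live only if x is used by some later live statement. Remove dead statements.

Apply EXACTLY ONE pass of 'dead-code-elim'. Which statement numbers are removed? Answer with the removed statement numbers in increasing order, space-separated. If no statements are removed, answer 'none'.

Backward liveness scan:
Stmt 1 't = 5': KEEP (t is live); live-in = []
Stmt 2 'x = t * 0': KEEP (x is live); live-in = ['t']
Stmt 3 'd = 2 * 0': DEAD (d not in live set ['x'])
Stmt 4 'z = 7 - d': DEAD (z not in live set ['x'])
Stmt 5 'u = 1': DEAD (u not in live set ['x'])
Stmt 6 'y = 2 - 0': DEAD (y not in live set ['x'])
Stmt 7 'return x': KEEP (return); live-in = ['x']
Removed statement numbers: [3, 4, 5, 6]
Surviving IR:
  t = 5
  x = t * 0
  return x

Answer: 3 4 5 6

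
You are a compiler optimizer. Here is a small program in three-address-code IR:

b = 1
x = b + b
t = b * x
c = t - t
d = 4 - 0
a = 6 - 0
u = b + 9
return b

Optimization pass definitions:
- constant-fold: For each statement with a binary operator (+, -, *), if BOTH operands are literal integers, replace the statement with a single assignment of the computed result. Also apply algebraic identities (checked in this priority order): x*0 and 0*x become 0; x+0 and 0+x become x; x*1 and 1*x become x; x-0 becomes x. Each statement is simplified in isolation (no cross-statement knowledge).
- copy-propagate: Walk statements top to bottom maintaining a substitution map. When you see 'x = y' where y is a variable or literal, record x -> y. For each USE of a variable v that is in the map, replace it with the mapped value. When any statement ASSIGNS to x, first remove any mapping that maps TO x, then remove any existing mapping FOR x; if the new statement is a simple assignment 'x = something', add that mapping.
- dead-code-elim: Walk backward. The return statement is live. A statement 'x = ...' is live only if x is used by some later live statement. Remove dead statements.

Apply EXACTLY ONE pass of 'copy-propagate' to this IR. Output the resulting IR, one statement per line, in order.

Answer: b = 1
x = 1 + 1
t = 1 * x
c = t - t
d = 4 - 0
a = 6 - 0
u = 1 + 9
return 1

Derivation:
Applying copy-propagate statement-by-statement:
  [1] b = 1  (unchanged)
  [2] x = b + b  -> x = 1 + 1
  [3] t = b * x  -> t = 1 * x
  [4] c = t - t  (unchanged)
  [5] d = 4 - 0  (unchanged)
  [6] a = 6 - 0  (unchanged)
  [7] u = b + 9  -> u = 1 + 9
  [8] return b  -> return 1
Result (8 stmts):
  b = 1
  x = 1 + 1
  t = 1 * x
  c = t - t
  d = 4 - 0
  a = 6 - 0
  u = 1 + 9
  return 1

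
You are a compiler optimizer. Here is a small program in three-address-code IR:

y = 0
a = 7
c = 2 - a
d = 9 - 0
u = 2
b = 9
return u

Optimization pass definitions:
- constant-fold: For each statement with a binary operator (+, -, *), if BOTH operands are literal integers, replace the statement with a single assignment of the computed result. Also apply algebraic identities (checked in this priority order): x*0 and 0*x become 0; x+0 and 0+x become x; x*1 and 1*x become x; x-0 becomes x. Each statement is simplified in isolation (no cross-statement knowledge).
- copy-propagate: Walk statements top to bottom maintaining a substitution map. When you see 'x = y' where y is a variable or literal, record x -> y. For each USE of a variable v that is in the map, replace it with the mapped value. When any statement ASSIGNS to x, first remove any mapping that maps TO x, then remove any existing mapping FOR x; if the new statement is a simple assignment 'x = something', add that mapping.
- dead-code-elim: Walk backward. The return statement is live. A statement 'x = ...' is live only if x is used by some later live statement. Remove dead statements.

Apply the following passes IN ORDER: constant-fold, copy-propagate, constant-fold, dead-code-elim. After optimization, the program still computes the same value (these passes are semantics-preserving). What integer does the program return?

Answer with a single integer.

Initial IR:
  y = 0
  a = 7
  c = 2 - a
  d = 9 - 0
  u = 2
  b = 9
  return u
After constant-fold (7 stmts):
  y = 0
  a = 7
  c = 2 - a
  d = 9
  u = 2
  b = 9
  return u
After copy-propagate (7 stmts):
  y = 0
  a = 7
  c = 2 - 7
  d = 9
  u = 2
  b = 9
  return 2
After constant-fold (7 stmts):
  y = 0
  a = 7
  c = -5
  d = 9
  u = 2
  b = 9
  return 2
After dead-code-elim (1 stmts):
  return 2
Evaluate:
  y = 0  =>  y = 0
  a = 7  =>  a = 7
  c = 2 - a  =>  c = -5
  d = 9 - 0  =>  d = 9
  u = 2  =>  u = 2
  b = 9  =>  b = 9
  return u = 2

Answer: 2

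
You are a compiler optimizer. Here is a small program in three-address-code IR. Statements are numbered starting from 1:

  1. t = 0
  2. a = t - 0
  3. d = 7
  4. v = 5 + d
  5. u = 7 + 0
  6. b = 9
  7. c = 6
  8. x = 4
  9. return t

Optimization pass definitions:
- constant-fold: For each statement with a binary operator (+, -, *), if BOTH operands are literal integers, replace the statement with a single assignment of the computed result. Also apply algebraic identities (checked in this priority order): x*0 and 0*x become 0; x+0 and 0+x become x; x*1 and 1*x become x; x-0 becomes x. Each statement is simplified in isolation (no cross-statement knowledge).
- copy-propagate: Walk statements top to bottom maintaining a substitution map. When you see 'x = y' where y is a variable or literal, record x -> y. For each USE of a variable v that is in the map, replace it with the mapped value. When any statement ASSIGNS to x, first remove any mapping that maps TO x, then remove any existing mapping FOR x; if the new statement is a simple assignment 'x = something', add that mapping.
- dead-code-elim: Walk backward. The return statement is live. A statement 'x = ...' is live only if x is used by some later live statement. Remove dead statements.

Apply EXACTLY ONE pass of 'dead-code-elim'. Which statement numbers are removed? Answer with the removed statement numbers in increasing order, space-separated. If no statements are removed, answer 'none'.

Answer: 2 3 4 5 6 7 8

Derivation:
Backward liveness scan:
Stmt 1 't = 0': KEEP (t is live); live-in = []
Stmt 2 'a = t - 0': DEAD (a not in live set ['t'])
Stmt 3 'd = 7': DEAD (d not in live set ['t'])
Stmt 4 'v = 5 + d': DEAD (v not in live set ['t'])
Stmt 5 'u = 7 + 0': DEAD (u not in live set ['t'])
Stmt 6 'b = 9': DEAD (b not in live set ['t'])
Stmt 7 'c = 6': DEAD (c not in live set ['t'])
Stmt 8 'x = 4': DEAD (x not in live set ['t'])
Stmt 9 'return t': KEEP (return); live-in = ['t']
Removed statement numbers: [2, 3, 4, 5, 6, 7, 8]
Surviving IR:
  t = 0
  return t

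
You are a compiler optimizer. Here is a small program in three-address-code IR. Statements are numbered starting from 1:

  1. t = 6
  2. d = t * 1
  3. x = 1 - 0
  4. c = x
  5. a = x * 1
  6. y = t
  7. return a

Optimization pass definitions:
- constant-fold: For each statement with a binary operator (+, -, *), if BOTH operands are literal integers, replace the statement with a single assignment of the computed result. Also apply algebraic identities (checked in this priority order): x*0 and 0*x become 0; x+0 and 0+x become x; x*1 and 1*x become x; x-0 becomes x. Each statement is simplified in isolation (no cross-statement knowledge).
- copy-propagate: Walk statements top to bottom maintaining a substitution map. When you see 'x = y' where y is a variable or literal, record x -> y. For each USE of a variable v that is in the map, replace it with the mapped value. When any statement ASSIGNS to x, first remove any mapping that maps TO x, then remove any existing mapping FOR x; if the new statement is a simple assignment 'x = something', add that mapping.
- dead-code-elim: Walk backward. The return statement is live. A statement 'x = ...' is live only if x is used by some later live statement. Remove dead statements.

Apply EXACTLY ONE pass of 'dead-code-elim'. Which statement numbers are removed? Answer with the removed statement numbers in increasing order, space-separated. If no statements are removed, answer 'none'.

Backward liveness scan:
Stmt 1 't = 6': DEAD (t not in live set [])
Stmt 2 'd = t * 1': DEAD (d not in live set [])
Stmt 3 'x = 1 - 0': KEEP (x is live); live-in = []
Stmt 4 'c = x': DEAD (c not in live set ['x'])
Stmt 5 'a = x * 1': KEEP (a is live); live-in = ['x']
Stmt 6 'y = t': DEAD (y not in live set ['a'])
Stmt 7 'return a': KEEP (return); live-in = ['a']
Removed statement numbers: [1, 2, 4, 6]
Surviving IR:
  x = 1 - 0
  a = x * 1
  return a

Answer: 1 2 4 6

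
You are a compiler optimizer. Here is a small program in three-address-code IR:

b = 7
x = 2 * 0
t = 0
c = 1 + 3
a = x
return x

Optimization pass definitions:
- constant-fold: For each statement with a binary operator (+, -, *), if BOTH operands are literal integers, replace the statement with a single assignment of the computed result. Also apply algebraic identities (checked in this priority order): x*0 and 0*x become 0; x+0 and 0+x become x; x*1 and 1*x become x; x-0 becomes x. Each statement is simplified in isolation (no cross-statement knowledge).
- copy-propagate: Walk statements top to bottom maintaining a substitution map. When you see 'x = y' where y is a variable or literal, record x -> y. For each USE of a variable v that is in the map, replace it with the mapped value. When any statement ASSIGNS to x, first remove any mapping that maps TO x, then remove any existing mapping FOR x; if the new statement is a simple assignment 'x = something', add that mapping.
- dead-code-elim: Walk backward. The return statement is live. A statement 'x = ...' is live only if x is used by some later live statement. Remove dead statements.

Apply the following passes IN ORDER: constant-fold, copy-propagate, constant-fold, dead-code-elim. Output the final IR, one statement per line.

Initial IR:
  b = 7
  x = 2 * 0
  t = 0
  c = 1 + 3
  a = x
  return x
After constant-fold (6 stmts):
  b = 7
  x = 0
  t = 0
  c = 4
  a = x
  return x
After copy-propagate (6 stmts):
  b = 7
  x = 0
  t = 0
  c = 4
  a = 0
  return 0
After constant-fold (6 stmts):
  b = 7
  x = 0
  t = 0
  c = 4
  a = 0
  return 0
After dead-code-elim (1 stmts):
  return 0

Answer: return 0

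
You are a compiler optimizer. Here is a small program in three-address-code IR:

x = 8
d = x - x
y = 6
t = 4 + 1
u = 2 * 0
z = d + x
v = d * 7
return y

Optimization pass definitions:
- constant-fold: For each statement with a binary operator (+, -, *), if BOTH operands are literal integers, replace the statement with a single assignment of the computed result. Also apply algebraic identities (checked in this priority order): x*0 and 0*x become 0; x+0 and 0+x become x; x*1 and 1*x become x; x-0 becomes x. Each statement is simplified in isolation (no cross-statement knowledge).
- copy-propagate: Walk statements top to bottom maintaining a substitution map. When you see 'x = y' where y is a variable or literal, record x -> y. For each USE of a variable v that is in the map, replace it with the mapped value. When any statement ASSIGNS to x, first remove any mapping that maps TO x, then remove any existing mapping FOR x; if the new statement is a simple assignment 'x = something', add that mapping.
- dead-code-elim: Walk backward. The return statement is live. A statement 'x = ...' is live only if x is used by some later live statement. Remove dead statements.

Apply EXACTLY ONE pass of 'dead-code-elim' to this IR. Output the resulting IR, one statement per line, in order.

Applying dead-code-elim statement-by-statement:
  [8] return y  -> KEEP (return); live=['y']
  [7] v = d * 7  -> DEAD (v not live)
  [6] z = d + x  -> DEAD (z not live)
  [5] u = 2 * 0  -> DEAD (u not live)
  [4] t = 4 + 1  -> DEAD (t not live)
  [3] y = 6  -> KEEP; live=[]
  [2] d = x - x  -> DEAD (d not live)
  [1] x = 8  -> DEAD (x not live)
Result (2 stmts):
  y = 6
  return y

Answer: y = 6
return y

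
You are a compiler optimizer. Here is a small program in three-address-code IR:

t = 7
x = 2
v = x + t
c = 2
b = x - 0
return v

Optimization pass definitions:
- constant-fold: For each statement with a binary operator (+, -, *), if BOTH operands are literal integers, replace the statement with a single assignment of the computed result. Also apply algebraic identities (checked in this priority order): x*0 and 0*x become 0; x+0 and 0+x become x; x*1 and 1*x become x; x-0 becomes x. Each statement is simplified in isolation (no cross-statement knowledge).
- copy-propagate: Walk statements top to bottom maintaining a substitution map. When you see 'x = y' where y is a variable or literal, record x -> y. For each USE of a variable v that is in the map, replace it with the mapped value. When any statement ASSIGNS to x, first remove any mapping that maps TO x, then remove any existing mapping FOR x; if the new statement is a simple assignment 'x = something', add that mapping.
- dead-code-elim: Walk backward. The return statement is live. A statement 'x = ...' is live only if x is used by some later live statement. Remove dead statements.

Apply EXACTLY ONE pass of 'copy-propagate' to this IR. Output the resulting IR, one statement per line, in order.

Applying copy-propagate statement-by-statement:
  [1] t = 7  (unchanged)
  [2] x = 2  (unchanged)
  [3] v = x + t  -> v = 2 + 7
  [4] c = 2  (unchanged)
  [5] b = x - 0  -> b = 2 - 0
  [6] return v  (unchanged)
Result (6 stmts):
  t = 7
  x = 2
  v = 2 + 7
  c = 2
  b = 2 - 0
  return v

Answer: t = 7
x = 2
v = 2 + 7
c = 2
b = 2 - 0
return v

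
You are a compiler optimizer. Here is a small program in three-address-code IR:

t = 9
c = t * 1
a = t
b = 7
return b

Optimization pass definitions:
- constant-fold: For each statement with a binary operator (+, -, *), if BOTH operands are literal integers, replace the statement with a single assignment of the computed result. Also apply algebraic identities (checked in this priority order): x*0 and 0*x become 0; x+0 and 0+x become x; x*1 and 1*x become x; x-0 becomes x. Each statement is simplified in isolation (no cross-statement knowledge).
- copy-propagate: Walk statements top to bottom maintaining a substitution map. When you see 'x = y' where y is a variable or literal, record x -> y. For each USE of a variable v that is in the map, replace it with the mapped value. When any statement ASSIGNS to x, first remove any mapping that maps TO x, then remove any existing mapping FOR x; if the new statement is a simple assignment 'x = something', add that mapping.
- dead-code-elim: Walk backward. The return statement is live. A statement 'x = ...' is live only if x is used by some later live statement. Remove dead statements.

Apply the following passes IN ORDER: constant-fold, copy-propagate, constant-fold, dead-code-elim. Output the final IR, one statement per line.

Initial IR:
  t = 9
  c = t * 1
  a = t
  b = 7
  return b
After constant-fold (5 stmts):
  t = 9
  c = t
  a = t
  b = 7
  return b
After copy-propagate (5 stmts):
  t = 9
  c = 9
  a = 9
  b = 7
  return 7
After constant-fold (5 stmts):
  t = 9
  c = 9
  a = 9
  b = 7
  return 7
After dead-code-elim (1 stmts):
  return 7

Answer: return 7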